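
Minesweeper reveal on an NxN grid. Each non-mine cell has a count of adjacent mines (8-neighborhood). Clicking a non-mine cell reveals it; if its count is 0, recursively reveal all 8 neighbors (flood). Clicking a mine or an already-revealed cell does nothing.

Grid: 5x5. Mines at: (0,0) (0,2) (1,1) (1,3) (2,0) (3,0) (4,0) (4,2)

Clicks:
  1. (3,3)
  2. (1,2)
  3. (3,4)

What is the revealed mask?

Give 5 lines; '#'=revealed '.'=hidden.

Click 1 (3,3) count=1: revealed 1 new [(3,3)] -> total=1
Click 2 (1,2) count=3: revealed 1 new [(1,2)] -> total=2
Click 3 (3,4) count=0: revealed 5 new [(2,3) (2,4) (3,4) (4,3) (4,4)] -> total=7

Answer: .....
..#..
...##
...##
...##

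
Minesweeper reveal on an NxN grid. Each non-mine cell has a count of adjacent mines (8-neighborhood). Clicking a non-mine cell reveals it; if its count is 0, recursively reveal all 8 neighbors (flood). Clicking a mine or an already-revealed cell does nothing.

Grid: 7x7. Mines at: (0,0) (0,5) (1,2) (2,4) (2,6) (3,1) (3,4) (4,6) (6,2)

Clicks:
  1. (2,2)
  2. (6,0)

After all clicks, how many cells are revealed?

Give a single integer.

Answer: 7

Derivation:
Click 1 (2,2) count=2: revealed 1 new [(2,2)] -> total=1
Click 2 (6,0) count=0: revealed 6 new [(4,0) (4,1) (5,0) (5,1) (6,0) (6,1)] -> total=7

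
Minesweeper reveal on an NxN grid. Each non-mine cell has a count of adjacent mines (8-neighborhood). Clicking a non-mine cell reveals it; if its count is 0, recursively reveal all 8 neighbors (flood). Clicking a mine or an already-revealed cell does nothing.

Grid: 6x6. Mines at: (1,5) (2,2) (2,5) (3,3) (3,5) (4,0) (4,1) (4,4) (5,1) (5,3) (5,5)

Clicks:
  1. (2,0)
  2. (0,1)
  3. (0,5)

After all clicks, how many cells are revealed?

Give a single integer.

Answer: 15

Derivation:
Click 1 (2,0) count=0: revealed 14 new [(0,0) (0,1) (0,2) (0,3) (0,4) (1,0) (1,1) (1,2) (1,3) (1,4) (2,0) (2,1) (3,0) (3,1)] -> total=14
Click 2 (0,1) count=0: revealed 0 new [(none)] -> total=14
Click 3 (0,5) count=1: revealed 1 new [(0,5)] -> total=15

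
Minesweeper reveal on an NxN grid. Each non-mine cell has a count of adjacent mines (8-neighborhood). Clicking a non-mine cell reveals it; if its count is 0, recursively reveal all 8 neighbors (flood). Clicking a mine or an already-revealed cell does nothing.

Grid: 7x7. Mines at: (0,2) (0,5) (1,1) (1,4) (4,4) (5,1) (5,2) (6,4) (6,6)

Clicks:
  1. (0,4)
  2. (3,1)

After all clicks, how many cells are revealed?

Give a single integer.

Click 1 (0,4) count=2: revealed 1 new [(0,4)] -> total=1
Click 2 (3,1) count=0: revealed 12 new [(2,0) (2,1) (2,2) (2,3) (3,0) (3,1) (3,2) (3,3) (4,0) (4,1) (4,2) (4,3)] -> total=13

Answer: 13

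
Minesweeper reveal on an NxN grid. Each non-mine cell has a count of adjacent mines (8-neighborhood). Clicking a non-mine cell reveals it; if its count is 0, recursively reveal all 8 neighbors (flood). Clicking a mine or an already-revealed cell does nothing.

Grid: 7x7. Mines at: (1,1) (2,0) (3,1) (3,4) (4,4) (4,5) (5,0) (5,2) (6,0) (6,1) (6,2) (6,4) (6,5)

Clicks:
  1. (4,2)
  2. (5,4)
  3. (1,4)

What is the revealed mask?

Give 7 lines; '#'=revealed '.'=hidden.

Click 1 (4,2) count=2: revealed 1 new [(4,2)] -> total=1
Click 2 (5,4) count=4: revealed 1 new [(5,4)] -> total=2
Click 3 (1,4) count=0: revealed 17 new [(0,2) (0,3) (0,4) (0,5) (0,6) (1,2) (1,3) (1,4) (1,5) (1,6) (2,2) (2,3) (2,4) (2,5) (2,6) (3,5) (3,6)] -> total=19

Answer: ..#####
..#####
..#####
.....##
..#....
....#..
.......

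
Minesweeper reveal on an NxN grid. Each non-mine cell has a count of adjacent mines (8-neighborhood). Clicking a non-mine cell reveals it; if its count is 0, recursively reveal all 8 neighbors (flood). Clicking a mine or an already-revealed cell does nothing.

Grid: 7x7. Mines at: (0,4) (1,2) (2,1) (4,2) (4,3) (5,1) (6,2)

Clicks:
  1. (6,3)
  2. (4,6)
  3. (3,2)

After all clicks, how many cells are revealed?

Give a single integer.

Answer: 26

Derivation:
Click 1 (6,3) count=1: revealed 1 new [(6,3)] -> total=1
Click 2 (4,6) count=0: revealed 24 new [(0,5) (0,6) (1,3) (1,4) (1,5) (1,6) (2,3) (2,4) (2,5) (2,6) (3,3) (3,4) (3,5) (3,6) (4,4) (4,5) (4,6) (5,3) (5,4) (5,5) (5,6) (6,4) (6,5) (6,6)] -> total=25
Click 3 (3,2) count=3: revealed 1 new [(3,2)] -> total=26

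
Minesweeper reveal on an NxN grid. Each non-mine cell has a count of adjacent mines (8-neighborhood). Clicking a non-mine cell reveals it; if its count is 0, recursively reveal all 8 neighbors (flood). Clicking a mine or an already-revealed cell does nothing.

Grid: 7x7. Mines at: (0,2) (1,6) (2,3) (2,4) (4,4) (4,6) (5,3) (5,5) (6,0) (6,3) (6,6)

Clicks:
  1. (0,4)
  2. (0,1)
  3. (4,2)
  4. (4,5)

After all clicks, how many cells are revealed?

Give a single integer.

Click 1 (0,4) count=0: revealed 6 new [(0,3) (0,4) (0,5) (1,3) (1,4) (1,5)] -> total=6
Click 2 (0,1) count=1: revealed 1 new [(0,1)] -> total=7
Click 3 (4,2) count=1: revealed 1 new [(4,2)] -> total=8
Click 4 (4,5) count=3: revealed 1 new [(4,5)] -> total=9

Answer: 9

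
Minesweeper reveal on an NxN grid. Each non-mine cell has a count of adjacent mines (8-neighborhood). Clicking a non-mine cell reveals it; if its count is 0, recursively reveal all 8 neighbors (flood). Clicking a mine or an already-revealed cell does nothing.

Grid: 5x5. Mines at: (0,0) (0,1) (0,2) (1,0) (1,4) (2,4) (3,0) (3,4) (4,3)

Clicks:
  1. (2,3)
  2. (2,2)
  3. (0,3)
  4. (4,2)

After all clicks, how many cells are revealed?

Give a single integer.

Click 1 (2,3) count=3: revealed 1 new [(2,3)] -> total=1
Click 2 (2,2) count=0: revealed 8 new [(1,1) (1,2) (1,3) (2,1) (2,2) (3,1) (3,2) (3,3)] -> total=9
Click 3 (0,3) count=2: revealed 1 new [(0,3)] -> total=10
Click 4 (4,2) count=1: revealed 1 new [(4,2)] -> total=11

Answer: 11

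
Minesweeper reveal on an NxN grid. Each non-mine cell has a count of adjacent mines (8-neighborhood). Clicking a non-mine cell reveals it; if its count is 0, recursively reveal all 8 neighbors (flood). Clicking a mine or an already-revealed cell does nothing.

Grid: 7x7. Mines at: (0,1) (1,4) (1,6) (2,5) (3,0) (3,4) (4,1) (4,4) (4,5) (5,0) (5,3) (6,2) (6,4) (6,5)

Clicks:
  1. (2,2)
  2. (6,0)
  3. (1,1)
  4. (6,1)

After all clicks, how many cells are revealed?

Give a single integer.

Click 1 (2,2) count=0: revealed 9 new [(1,1) (1,2) (1,3) (2,1) (2,2) (2,3) (3,1) (3,2) (3,3)] -> total=9
Click 2 (6,0) count=1: revealed 1 new [(6,0)] -> total=10
Click 3 (1,1) count=1: revealed 0 new [(none)] -> total=10
Click 4 (6,1) count=2: revealed 1 new [(6,1)] -> total=11

Answer: 11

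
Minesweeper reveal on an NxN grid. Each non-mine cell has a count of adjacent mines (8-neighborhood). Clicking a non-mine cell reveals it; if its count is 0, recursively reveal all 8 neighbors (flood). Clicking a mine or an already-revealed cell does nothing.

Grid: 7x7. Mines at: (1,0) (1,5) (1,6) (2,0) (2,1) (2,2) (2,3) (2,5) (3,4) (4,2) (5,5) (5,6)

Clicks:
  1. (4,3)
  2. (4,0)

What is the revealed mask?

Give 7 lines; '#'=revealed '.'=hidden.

Answer: .......
.......
.......
##.....
##.#...
#####..
#####..

Derivation:
Click 1 (4,3) count=2: revealed 1 new [(4,3)] -> total=1
Click 2 (4,0) count=0: revealed 14 new [(3,0) (3,1) (4,0) (4,1) (5,0) (5,1) (5,2) (5,3) (5,4) (6,0) (6,1) (6,2) (6,3) (6,4)] -> total=15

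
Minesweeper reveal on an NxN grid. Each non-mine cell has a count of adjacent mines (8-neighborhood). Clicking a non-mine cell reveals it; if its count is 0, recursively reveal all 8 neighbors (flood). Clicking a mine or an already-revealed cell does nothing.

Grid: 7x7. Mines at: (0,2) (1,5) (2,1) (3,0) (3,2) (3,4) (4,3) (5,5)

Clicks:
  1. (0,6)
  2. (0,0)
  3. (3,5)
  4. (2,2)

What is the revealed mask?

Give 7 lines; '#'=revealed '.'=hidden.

Click 1 (0,6) count=1: revealed 1 new [(0,6)] -> total=1
Click 2 (0,0) count=0: revealed 4 new [(0,0) (0,1) (1,0) (1,1)] -> total=5
Click 3 (3,5) count=1: revealed 1 new [(3,5)] -> total=6
Click 4 (2,2) count=2: revealed 1 new [(2,2)] -> total=7

Answer: ##....#
##.....
..#....
.....#.
.......
.......
.......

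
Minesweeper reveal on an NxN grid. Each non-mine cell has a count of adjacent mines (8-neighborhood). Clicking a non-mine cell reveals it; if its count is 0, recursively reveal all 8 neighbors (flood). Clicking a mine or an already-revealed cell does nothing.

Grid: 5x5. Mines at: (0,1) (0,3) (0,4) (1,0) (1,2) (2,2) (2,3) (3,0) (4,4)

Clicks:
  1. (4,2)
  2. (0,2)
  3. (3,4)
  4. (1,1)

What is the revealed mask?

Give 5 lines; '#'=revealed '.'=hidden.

Answer: ..#..
.#...
.....
.####
.###.

Derivation:
Click 1 (4,2) count=0: revealed 6 new [(3,1) (3,2) (3,3) (4,1) (4,2) (4,3)] -> total=6
Click 2 (0,2) count=3: revealed 1 new [(0,2)] -> total=7
Click 3 (3,4) count=2: revealed 1 new [(3,4)] -> total=8
Click 4 (1,1) count=4: revealed 1 new [(1,1)] -> total=9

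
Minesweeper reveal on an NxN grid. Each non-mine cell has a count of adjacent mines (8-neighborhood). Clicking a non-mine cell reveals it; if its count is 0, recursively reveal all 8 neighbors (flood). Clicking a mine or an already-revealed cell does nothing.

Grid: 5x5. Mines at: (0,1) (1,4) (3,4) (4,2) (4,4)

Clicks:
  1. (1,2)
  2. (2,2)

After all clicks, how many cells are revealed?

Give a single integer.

Answer: 14

Derivation:
Click 1 (1,2) count=1: revealed 1 new [(1,2)] -> total=1
Click 2 (2,2) count=0: revealed 13 new [(1,0) (1,1) (1,3) (2,0) (2,1) (2,2) (2,3) (3,0) (3,1) (3,2) (3,3) (4,0) (4,1)] -> total=14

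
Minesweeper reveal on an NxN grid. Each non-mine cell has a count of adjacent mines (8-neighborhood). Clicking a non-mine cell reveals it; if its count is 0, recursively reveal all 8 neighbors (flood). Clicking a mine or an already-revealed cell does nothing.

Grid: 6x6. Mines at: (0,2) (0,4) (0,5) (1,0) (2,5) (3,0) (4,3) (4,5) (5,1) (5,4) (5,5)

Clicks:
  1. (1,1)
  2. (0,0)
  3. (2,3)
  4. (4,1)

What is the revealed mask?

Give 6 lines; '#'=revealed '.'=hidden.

Click 1 (1,1) count=2: revealed 1 new [(1,1)] -> total=1
Click 2 (0,0) count=1: revealed 1 new [(0,0)] -> total=2
Click 3 (2,3) count=0: revealed 11 new [(1,2) (1,3) (1,4) (2,1) (2,2) (2,3) (2,4) (3,1) (3,2) (3,3) (3,4)] -> total=13
Click 4 (4,1) count=2: revealed 1 new [(4,1)] -> total=14

Answer: #.....
.####.
.####.
.####.
.#....
......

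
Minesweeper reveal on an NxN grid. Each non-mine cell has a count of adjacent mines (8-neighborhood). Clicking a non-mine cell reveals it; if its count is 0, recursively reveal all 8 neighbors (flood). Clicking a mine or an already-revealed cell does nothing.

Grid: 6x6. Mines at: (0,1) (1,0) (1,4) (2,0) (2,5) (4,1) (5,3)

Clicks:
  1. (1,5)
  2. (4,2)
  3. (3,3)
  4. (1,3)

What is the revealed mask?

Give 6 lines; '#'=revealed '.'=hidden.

Answer: ......
.###.#
.####.
.####.
..###.
......

Derivation:
Click 1 (1,5) count=2: revealed 1 new [(1,5)] -> total=1
Click 2 (4,2) count=2: revealed 1 new [(4,2)] -> total=2
Click 3 (3,3) count=0: revealed 13 new [(1,1) (1,2) (1,3) (2,1) (2,2) (2,3) (2,4) (3,1) (3,2) (3,3) (3,4) (4,3) (4,4)] -> total=15
Click 4 (1,3) count=1: revealed 0 new [(none)] -> total=15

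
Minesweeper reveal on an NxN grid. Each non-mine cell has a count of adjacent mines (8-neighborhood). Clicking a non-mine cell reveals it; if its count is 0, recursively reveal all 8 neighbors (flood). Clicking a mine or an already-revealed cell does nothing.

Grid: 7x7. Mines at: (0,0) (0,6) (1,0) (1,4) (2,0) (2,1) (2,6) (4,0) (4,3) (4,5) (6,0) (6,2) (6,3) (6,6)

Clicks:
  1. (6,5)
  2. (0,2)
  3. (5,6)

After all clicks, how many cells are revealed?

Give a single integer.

Answer: 8

Derivation:
Click 1 (6,5) count=1: revealed 1 new [(6,5)] -> total=1
Click 2 (0,2) count=0: revealed 6 new [(0,1) (0,2) (0,3) (1,1) (1,2) (1,3)] -> total=7
Click 3 (5,6) count=2: revealed 1 new [(5,6)] -> total=8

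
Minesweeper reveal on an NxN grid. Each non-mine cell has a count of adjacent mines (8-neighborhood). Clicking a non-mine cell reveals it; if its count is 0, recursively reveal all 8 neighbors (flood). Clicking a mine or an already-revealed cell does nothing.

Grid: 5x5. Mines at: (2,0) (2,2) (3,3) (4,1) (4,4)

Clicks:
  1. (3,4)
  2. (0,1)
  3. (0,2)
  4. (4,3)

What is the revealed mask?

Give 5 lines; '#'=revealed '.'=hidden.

Answer: #####
#####
...##
....#
...#.

Derivation:
Click 1 (3,4) count=2: revealed 1 new [(3,4)] -> total=1
Click 2 (0,1) count=0: revealed 12 new [(0,0) (0,1) (0,2) (0,3) (0,4) (1,0) (1,1) (1,2) (1,3) (1,4) (2,3) (2,4)] -> total=13
Click 3 (0,2) count=0: revealed 0 new [(none)] -> total=13
Click 4 (4,3) count=2: revealed 1 new [(4,3)] -> total=14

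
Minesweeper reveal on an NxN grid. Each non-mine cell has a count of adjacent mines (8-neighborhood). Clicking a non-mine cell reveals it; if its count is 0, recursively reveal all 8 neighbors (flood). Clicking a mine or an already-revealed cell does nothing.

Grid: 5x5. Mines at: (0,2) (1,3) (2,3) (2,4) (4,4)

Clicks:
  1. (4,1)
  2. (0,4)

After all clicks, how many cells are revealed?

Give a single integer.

Answer: 17

Derivation:
Click 1 (4,1) count=0: revealed 16 new [(0,0) (0,1) (1,0) (1,1) (1,2) (2,0) (2,1) (2,2) (3,0) (3,1) (3,2) (3,3) (4,0) (4,1) (4,2) (4,3)] -> total=16
Click 2 (0,4) count=1: revealed 1 new [(0,4)] -> total=17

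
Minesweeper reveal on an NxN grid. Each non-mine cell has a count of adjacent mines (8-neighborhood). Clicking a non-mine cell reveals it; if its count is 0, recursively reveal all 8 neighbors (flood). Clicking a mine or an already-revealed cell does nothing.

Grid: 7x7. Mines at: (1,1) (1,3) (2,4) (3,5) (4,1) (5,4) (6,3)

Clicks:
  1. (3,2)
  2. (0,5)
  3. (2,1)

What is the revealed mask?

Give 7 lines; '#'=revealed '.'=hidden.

Answer: ....###
....###
.#...##
..#....
.......
.......
.......

Derivation:
Click 1 (3,2) count=1: revealed 1 new [(3,2)] -> total=1
Click 2 (0,5) count=0: revealed 8 new [(0,4) (0,5) (0,6) (1,4) (1,5) (1,6) (2,5) (2,6)] -> total=9
Click 3 (2,1) count=1: revealed 1 new [(2,1)] -> total=10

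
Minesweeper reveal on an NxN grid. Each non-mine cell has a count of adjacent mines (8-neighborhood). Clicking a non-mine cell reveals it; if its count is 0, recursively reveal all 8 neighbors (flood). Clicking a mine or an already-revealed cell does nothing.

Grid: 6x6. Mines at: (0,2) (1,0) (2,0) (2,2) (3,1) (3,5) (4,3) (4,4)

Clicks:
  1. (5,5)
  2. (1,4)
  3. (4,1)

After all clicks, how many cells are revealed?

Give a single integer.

Click 1 (5,5) count=1: revealed 1 new [(5,5)] -> total=1
Click 2 (1,4) count=0: revealed 9 new [(0,3) (0,4) (0,5) (1,3) (1,4) (1,5) (2,3) (2,4) (2,5)] -> total=10
Click 3 (4,1) count=1: revealed 1 new [(4,1)] -> total=11

Answer: 11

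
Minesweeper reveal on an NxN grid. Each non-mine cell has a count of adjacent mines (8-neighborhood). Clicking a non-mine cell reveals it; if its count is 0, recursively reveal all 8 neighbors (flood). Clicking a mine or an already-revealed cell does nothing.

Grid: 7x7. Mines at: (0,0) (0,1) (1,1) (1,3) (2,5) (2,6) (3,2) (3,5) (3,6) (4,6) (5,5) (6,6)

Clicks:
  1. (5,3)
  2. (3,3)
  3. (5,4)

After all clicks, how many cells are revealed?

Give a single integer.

Answer: 20

Derivation:
Click 1 (5,3) count=0: revealed 19 new [(2,0) (2,1) (3,0) (3,1) (4,0) (4,1) (4,2) (4,3) (4,4) (5,0) (5,1) (5,2) (5,3) (5,4) (6,0) (6,1) (6,2) (6,3) (6,4)] -> total=19
Click 2 (3,3) count=1: revealed 1 new [(3,3)] -> total=20
Click 3 (5,4) count=1: revealed 0 new [(none)] -> total=20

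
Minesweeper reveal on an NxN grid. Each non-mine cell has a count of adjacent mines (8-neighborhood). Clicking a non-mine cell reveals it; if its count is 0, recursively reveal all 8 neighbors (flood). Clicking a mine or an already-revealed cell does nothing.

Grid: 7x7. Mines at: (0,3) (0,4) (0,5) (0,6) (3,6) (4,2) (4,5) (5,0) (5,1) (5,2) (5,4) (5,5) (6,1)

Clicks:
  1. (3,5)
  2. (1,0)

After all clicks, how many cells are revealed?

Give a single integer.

Answer: 23

Derivation:
Click 1 (3,5) count=2: revealed 1 new [(3,5)] -> total=1
Click 2 (1,0) count=0: revealed 22 new [(0,0) (0,1) (0,2) (1,0) (1,1) (1,2) (1,3) (1,4) (1,5) (2,0) (2,1) (2,2) (2,3) (2,4) (2,5) (3,0) (3,1) (3,2) (3,3) (3,4) (4,0) (4,1)] -> total=23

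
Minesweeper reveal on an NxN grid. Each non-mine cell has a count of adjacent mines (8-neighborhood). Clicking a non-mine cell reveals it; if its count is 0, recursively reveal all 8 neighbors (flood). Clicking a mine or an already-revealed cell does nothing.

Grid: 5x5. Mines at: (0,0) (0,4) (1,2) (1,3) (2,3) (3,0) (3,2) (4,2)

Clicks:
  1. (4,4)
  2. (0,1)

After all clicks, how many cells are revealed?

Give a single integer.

Click 1 (4,4) count=0: revealed 4 new [(3,3) (3,4) (4,3) (4,4)] -> total=4
Click 2 (0,1) count=2: revealed 1 new [(0,1)] -> total=5

Answer: 5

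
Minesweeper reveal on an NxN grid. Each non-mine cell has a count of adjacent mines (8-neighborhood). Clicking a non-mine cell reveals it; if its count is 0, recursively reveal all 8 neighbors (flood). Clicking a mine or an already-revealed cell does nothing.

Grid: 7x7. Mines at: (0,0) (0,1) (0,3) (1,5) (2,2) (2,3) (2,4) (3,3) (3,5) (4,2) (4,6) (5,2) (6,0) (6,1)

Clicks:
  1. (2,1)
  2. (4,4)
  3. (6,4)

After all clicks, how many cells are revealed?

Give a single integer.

Answer: 12

Derivation:
Click 1 (2,1) count=1: revealed 1 new [(2,1)] -> total=1
Click 2 (4,4) count=2: revealed 1 new [(4,4)] -> total=2
Click 3 (6,4) count=0: revealed 10 new [(4,3) (4,5) (5,3) (5,4) (5,5) (5,6) (6,3) (6,4) (6,5) (6,6)] -> total=12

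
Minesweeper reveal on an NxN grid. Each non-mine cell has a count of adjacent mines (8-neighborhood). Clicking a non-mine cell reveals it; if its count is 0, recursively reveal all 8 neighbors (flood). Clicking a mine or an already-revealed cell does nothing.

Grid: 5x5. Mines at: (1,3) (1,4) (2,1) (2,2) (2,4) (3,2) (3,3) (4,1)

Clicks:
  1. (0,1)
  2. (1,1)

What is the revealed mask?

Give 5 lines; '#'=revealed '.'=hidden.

Click 1 (0,1) count=0: revealed 6 new [(0,0) (0,1) (0,2) (1,0) (1,1) (1,2)] -> total=6
Click 2 (1,1) count=2: revealed 0 new [(none)] -> total=6

Answer: ###..
###..
.....
.....
.....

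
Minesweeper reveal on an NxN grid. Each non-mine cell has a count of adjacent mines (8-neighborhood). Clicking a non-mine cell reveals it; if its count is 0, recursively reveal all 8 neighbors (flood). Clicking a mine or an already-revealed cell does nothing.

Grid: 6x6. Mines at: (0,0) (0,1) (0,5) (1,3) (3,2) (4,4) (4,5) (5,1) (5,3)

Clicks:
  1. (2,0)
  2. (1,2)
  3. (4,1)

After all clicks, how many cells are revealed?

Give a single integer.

Answer: 9

Derivation:
Click 1 (2,0) count=0: revealed 8 new [(1,0) (1,1) (2,0) (2,1) (3,0) (3,1) (4,0) (4,1)] -> total=8
Click 2 (1,2) count=2: revealed 1 new [(1,2)] -> total=9
Click 3 (4,1) count=2: revealed 0 new [(none)] -> total=9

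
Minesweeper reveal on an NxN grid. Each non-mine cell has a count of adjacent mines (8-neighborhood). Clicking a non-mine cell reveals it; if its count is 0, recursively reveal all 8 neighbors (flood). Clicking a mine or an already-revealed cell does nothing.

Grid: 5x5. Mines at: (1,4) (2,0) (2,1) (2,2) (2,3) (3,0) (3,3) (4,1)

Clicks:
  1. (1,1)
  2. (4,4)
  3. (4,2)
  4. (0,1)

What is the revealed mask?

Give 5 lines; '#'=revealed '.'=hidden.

Click 1 (1,1) count=3: revealed 1 new [(1,1)] -> total=1
Click 2 (4,4) count=1: revealed 1 new [(4,4)] -> total=2
Click 3 (4,2) count=2: revealed 1 new [(4,2)] -> total=3
Click 4 (0,1) count=0: revealed 7 new [(0,0) (0,1) (0,2) (0,3) (1,0) (1,2) (1,3)] -> total=10

Answer: ####.
####.
.....
.....
..#.#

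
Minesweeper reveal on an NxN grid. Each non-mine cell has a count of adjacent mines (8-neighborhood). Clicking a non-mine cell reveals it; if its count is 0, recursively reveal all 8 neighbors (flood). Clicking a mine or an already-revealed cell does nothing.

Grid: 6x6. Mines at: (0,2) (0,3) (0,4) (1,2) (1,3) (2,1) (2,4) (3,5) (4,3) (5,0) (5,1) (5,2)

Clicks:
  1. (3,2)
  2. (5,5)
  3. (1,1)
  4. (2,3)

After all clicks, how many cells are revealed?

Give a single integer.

Click 1 (3,2) count=2: revealed 1 new [(3,2)] -> total=1
Click 2 (5,5) count=0: revealed 4 new [(4,4) (4,5) (5,4) (5,5)] -> total=5
Click 3 (1,1) count=3: revealed 1 new [(1,1)] -> total=6
Click 4 (2,3) count=3: revealed 1 new [(2,3)] -> total=7

Answer: 7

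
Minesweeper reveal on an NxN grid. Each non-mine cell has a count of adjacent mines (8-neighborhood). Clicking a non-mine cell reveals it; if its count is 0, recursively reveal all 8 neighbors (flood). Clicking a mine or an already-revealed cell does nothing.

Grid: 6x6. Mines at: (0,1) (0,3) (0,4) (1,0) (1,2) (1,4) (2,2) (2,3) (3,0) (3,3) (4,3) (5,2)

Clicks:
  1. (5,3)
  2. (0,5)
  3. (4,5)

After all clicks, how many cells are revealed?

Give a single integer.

Answer: 10

Derivation:
Click 1 (5,3) count=2: revealed 1 new [(5,3)] -> total=1
Click 2 (0,5) count=2: revealed 1 new [(0,5)] -> total=2
Click 3 (4,5) count=0: revealed 8 new [(2,4) (2,5) (3,4) (3,5) (4,4) (4,5) (5,4) (5,5)] -> total=10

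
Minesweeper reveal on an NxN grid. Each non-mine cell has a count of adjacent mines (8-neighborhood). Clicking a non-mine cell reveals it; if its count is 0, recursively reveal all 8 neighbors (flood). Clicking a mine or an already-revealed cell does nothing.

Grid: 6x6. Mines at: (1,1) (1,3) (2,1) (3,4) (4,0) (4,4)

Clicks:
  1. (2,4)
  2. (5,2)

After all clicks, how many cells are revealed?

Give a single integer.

Answer: 10

Derivation:
Click 1 (2,4) count=2: revealed 1 new [(2,4)] -> total=1
Click 2 (5,2) count=0: revealed 9 new [(3,1) (3,2) (3,3) (4,1) (4,2) (4,3) (5,1) (5,2) (5,3)] -> total=10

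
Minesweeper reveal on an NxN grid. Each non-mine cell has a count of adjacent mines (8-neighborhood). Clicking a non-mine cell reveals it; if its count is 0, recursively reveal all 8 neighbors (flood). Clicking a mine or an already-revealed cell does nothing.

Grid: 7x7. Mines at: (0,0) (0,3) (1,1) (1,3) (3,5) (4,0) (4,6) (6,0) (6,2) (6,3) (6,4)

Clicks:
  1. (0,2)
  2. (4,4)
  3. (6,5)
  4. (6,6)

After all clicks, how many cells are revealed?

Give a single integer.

Click 1 (0,2) count=3: revealed 1 new [(0,2)] -> total=1
Click 2 (4,4) count=1: revealed 1 new [(4,4)] -> total=2
Click 3 (6,5) count=1: revealed 1 new [(6,5)] -> total=3
Click 4 (6,6) count=0: revealed 3 new [(5,5) (5,6) (6,6)] -> total=6

Answer: 6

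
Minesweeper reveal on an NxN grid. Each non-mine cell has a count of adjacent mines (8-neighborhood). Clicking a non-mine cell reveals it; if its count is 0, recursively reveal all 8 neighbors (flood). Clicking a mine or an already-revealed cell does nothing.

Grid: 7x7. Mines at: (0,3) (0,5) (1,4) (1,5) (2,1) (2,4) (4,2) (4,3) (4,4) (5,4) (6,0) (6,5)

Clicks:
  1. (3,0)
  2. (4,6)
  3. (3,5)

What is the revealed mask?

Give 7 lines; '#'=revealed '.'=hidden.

Click 1 (3,0) count=1: revealed 1 new [(3,0)] -> total=1
Click 2 (4,6) count=0: revealed 8 new [(2,5) (2,6) (3,5) (3,6) (4,5) (4,6) (5,5) (5,6)] -> total=9
Click 3 (3,5) count=2: revealed 0 new [(none)] -> total=9

Answer: .......
.......
.....##
#....##
.....##
.....##
.......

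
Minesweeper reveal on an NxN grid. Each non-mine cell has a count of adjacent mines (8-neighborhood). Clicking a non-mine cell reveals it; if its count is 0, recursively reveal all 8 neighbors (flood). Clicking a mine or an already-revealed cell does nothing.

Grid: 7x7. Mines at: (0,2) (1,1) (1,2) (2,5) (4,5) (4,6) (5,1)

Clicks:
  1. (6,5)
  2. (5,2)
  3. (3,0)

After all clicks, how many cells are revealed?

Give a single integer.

Click 1 (6,5) count=0: revealed 25 new [(2,0) (2,1) (2,2) (2,3) (2,4) (3,0) (3,1) (3,2) (3,3) (3,4) (4,0) (4,1) (4,2) (4,3) (4,4) (5,2) (5,3) (5,4) (5,5) (5,6) (6,2) (6,3) (6,4) (6,5) (6,6)] -> total=25
Click 2 (5,2) count=1: revealed 0 new [(none)] -> total=25
Click 3 (3,0) count=0: revealed 0 new [(none)] -> total=25

Answer: 25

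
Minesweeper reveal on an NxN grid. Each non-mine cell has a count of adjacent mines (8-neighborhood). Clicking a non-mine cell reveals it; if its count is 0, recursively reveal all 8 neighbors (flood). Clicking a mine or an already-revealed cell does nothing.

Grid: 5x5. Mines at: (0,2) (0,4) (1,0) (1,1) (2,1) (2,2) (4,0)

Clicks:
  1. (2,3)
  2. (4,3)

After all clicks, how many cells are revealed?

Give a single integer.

Answer: 12

Derivation:
Click 1 (2,3) count=1: revealed 1 new [(2,3)] -> total=1
Click 2 (4,3) count=0: revealed 11 new [(1,3) (1,4) (2,4) (3,1) (3,2) (3,3) (3,4) (4,1) (4,2) (4,3) (4,4)] -> total=12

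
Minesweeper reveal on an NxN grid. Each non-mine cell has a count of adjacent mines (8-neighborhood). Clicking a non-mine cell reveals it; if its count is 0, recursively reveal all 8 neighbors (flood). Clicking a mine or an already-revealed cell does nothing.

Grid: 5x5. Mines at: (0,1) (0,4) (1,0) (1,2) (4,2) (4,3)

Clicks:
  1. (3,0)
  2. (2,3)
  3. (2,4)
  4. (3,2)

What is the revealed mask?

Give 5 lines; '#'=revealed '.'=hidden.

Click 1 (3,0) count=0: revealed 6 new [(2,0) (2,1) (3,0) (3,1) (4,0) (4,1)] -> total=6
Click 2 (2,3) count=1: revealed 1 new [(2,3)] -> total=7
Click 3 (2,4) count=0: revealed 5 new [(1,3) (1,4) (2,4) (3,3) (3,4)] -> total=12
Click 4 (3,2) count=2: revealed 1 new [(3,2)] -> total=13

Answer: .....
...##
##.##
#####
##...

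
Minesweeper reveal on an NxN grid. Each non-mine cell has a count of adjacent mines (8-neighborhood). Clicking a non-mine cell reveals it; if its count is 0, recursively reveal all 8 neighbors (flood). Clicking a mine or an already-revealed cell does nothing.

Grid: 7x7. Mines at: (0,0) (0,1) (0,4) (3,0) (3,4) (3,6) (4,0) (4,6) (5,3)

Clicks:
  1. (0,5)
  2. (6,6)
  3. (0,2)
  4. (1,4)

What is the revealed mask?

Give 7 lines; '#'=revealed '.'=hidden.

Answer: ..#..#.
....#..
.......
.......
.......
....###
....###

Derivation:
Click 1 (0,5) count=1: revealed 1 new [(0,5)] -> total=1
Click 2 (6,6) count=0: revealed 6 new [(5,4) (5,5) (5,6) (6,4) (6,5) (6,6)] -> total=7
Click 3 (0,2) count=1: revealed 1 new [(0,2)] -> total=8
Click 4 (1,4) count=1: revealed 1 new [(1,4)] -> total=9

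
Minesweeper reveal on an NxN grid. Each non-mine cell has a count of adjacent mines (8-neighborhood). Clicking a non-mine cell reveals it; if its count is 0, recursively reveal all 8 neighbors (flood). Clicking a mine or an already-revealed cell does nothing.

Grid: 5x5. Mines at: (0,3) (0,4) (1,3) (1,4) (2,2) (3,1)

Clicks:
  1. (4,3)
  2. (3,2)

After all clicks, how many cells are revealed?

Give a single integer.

Click 1 (4,3) count=0: revealed 8 new [(2,3) (2,4) (3,2) (3,3) (3,4) (4,2) (4,3) (4,4)] -> total=8
Click 2 (3,2) count=2: revealed 0 new [(none)] -> total=8

Answer: 8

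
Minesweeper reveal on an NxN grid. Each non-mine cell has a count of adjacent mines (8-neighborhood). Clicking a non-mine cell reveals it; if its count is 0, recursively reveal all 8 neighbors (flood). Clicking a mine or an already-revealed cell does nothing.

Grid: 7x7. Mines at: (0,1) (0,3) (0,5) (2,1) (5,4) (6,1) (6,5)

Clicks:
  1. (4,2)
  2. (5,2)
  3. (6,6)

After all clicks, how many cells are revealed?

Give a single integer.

Answer: 31

Derivation:
Click 1 (4,2) count=0: revealed 30 new [(1,2) (1,3) (1,4) (1,5) (1,6) (2,2) (2,3) (2,4) (2,5) (2,6) (3,0) (3,1) (3,2) (3,3) (3,4) (3,5) (3,6) (4,0) (4,1) (4,2) (4,3) (4,4) (4,5) (4,6) (5,0) (5,1) (5,2) (5,3) (5,5) (5,6)] -> total=30
Click 2 (5,2) count=1: revealed 0 new [(none)] -> total=30
Click 3 (6,6) count=1: revealed 1 new [(6,6)] -> total=31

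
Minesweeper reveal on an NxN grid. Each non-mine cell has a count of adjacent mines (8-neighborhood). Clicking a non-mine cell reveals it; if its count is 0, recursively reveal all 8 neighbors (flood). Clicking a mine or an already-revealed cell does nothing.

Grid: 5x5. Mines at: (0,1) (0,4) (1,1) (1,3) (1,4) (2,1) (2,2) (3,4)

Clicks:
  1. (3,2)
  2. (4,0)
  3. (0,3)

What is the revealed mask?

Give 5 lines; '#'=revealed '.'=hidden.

Click 1 (3,2) count=2: revealed 1 new [(3,2)] -> total=1
Click 2 (4,0) count=0: revealed 7 new [(3,0) (3,1) (3,3) (4,0) (4,1) (4,2) (4,3)] -> total=8
Click 3 (0,3) count=3: revealed 1 new [(0,3)] -> total=9

Answer: ...#.
.....
.....
####.
####.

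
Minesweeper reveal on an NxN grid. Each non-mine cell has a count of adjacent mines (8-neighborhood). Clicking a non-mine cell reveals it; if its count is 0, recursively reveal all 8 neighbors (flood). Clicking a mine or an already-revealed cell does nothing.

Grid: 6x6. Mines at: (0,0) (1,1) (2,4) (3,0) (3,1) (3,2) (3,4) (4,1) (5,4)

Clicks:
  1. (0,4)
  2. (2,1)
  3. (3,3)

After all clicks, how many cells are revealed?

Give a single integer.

Click 1 (0,4) count=0: revealed 8 new [(0,2) (0,3) (0,4) (0,5) (1,2) (1,3) (1,4) (1,5)] -> total=8
Click 2 (2,1) count=4: revealed 1 new [(2,1)] -> total=9
Click 3 (3,3) count=3: revealed 1 new [(3,3)] -> total=10

Answer: 10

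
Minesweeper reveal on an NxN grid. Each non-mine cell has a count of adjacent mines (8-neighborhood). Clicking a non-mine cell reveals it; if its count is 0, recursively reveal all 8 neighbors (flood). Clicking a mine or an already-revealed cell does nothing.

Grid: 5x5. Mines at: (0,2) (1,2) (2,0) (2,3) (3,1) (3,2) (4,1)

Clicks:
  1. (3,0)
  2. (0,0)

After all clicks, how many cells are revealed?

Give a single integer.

Click 1 (3,0) count=3: revealed 1 new [(3,0)] -> total=1
Click 2 (0,0) count=0: revealed 4 new [(0,0) (0,1) (1,0) (1,1)] -> total=5

Answer: 5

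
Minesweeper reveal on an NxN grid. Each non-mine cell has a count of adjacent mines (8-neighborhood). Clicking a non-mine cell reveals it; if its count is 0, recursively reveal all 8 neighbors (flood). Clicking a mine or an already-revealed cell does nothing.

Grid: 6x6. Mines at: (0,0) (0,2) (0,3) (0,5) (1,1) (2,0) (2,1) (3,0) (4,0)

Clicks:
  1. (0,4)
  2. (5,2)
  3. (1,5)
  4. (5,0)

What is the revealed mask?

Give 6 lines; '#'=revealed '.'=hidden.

Answer: ....#.
..####
..####
.#####
.#####
######

Derivation:
Click 1 (0,4) count=2: revealed 1 new [(0,4)] -> total=1
Click 2 (5,2) count=0: revealed 23 new [(1,2) (1,3) (1,4) (1,5) (2,2) (2,3) (2,4) (2,5) (3,1) (3,2) (3,3) (3,4) (3,5) (4,1) (4,2) (4,3) (4,4) (4,5) (5,1) (5,2) (5,3) (5,4) (5,5)] -> total=24
Click 3 (1,5) count=1: revealed 0 new [(none)] -> total=24
Click 4 (5,0) count=1: revealed 1 new [(5,0)] -> total=25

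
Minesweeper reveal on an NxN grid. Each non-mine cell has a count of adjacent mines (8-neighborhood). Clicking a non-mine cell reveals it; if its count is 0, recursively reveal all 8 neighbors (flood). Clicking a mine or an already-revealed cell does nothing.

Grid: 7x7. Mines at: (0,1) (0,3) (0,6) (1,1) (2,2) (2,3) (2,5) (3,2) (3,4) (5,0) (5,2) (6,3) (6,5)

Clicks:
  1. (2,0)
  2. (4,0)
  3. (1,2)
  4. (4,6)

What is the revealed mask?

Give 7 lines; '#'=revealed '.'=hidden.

Answer: .......
..#....
#......
.....##
#....##
.....##
.......

Derivation:
Click 1 (2,0) count=1: revealed 1 new [(2,0)] -> total=1
Click 2 (4,0) count=1: revealed 1 new [(4,0)] -> total=2
Click 3 (1,2) count=5: revealed 1 new [(1,2)] -> total=3
Click 4 (4,6) count=0: revealed 6 new [(3,5) (3,6) (4,5) (4,6) (5,5) (5,6)] -> total=9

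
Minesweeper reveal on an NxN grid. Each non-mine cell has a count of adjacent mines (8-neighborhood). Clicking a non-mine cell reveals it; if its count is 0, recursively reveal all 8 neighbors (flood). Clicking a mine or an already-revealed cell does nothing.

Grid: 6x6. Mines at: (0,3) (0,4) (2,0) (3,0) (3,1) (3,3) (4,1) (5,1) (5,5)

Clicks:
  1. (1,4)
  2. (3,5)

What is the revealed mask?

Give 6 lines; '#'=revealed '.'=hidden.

Click 1 (1,4) count=2: revealed 1 new [(1,4)] -> total=1
Click 2 (3,5) count=0: revealed 7 new [(1,5) (2,4) (2,5) (3,4) (3,5) (4,4) (4,5)] -> total=8

Answer: ......
....##
....##
....##
....##
......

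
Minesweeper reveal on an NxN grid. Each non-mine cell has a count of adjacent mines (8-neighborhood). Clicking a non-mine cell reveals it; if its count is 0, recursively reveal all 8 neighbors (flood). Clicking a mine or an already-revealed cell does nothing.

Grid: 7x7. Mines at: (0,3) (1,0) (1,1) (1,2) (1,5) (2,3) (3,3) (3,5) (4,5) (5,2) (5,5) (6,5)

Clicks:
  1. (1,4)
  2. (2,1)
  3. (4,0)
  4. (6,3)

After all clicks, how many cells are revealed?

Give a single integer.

Answer: 15

Derivation:
Click 1 (1,4) count=3: revealed 1 new [(1,4)] -> total=1
Click 2 (2,1) count=3: revealed 1 new [(2,1)] -> total=2
Click 3 (4,0) count=0: revealed 12 new [(2,0) (2,2) (3,0) (3,1) (3,2) (4,0) (4,1) (4,2) (5,0) (5,1) (6,0) (6,1)] -> total=14
Click 4 (6,3) count=1: revealed 1 new [(6,3)] -> total=15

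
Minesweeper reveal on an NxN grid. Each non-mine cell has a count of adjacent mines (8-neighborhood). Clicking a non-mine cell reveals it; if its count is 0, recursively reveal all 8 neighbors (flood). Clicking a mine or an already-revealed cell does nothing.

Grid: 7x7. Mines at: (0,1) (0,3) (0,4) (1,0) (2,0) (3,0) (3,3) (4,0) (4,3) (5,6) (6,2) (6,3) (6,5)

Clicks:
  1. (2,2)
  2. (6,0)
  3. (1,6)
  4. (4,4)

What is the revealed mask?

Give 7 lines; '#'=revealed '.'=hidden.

Click 1 (2,2) count=1: revealed 1 new [(2,2)] -> total=1
Click 2 (6,0) count=0: revealed 4 new [(5,0) (5,1) (6,0) (6,1)] -> total=5
Click 3 (1,6) count=0: revealed 14 new [(0,5) (0,6) (1,4) (1,5) (1,6) (2,4) (2,5) (2,6) (3,4) (3,5) (3,6) (4,4) (4,5) (4,6)] -> total=19
Click 4 (4,4) count=2: revealed 0 new [(none)] -> total=19

Answer: .....##
....###
..#.###
....###
....###
##.....
##.....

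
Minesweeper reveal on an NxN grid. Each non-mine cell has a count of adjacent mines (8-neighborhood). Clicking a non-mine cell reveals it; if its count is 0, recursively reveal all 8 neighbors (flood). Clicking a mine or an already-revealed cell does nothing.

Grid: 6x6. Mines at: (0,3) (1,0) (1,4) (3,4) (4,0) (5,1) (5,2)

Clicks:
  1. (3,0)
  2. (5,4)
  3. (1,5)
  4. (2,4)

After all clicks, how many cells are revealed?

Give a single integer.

Answer: 9

Derivation:
Click 1 (3,0) count=1: revealed 1 new [(3,0)] -> total=1
Click 2 (5,4) count=0: revealed 6 new [(4,3) (4,4) (4,5) (5,3) (5,4) (5,5)] -> total=7
Click 3 (1,5) count=1: revealed 1 new [(1,5)] -> total=8
Click 4 (2,4) count=2: revealed 1 new [(2,4)] -> total=9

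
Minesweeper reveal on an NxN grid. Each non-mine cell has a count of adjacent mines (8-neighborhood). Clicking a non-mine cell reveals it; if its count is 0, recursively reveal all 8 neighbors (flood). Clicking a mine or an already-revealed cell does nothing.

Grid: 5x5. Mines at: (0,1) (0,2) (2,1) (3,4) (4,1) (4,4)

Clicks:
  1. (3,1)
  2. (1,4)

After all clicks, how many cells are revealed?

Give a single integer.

Click 1 (3,1) count=2: revealed 1 new [(3,1)] -> total=1
Click 2 (1,4) count=0: revealed 6 new [(0,3) (0,4) (1,3) (1,4) (2,3) (2,4)] -> total=7

Answer: 7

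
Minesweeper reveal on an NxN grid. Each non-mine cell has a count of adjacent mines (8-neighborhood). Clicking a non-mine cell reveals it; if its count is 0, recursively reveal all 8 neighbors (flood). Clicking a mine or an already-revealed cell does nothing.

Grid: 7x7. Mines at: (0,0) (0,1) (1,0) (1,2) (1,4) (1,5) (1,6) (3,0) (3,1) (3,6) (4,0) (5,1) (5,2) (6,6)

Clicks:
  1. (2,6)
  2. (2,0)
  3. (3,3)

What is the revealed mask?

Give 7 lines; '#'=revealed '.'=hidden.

Answer: .......
.......
#.#####
..####.
..####.
...###.
...###.

Derivation:
Click 1 (2,6) count=3: revealed 1 new [(2,6)] -> total=1
Click 2 (2,0) count=3: revealed 1 new [(2,0)] -> total=2
Click 3 (3,3) count=0: revealed 18 new [(2,2) (2,3) (2,4) (2,5) (3,2) (3,3) (3,4) (3,5) (4,2) (4,3) (4,4) (4,5) (5,3) (5,4) (5,5) (6,3) (6,4) (6,5)] -> total=20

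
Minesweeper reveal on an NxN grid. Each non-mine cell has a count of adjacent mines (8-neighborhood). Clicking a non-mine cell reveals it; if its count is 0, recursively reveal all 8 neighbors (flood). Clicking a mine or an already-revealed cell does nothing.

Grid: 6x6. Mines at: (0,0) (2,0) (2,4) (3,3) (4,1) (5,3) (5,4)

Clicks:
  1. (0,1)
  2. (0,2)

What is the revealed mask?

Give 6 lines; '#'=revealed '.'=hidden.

Click 1 (0,1) count=1: revealed 1 new [(0,1)] -> total=1
Click 2 (0,2) count=0: revealed 12 new [(0,2) (0,3) (0,4) (0,5) (1,1) (1,2) (1,3) (1,4) (1,5) (2,1) (2,2) (2,3)] -> total=13

Answer: .#####
.#####
.###..
......
......
......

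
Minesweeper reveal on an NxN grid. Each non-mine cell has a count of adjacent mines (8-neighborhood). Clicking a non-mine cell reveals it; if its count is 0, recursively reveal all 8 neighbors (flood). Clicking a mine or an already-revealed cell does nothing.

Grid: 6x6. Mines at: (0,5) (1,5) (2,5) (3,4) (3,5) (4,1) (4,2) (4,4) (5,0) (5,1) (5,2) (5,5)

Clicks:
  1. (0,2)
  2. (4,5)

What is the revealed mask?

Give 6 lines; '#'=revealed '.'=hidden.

Click 1 (0,2) count=0: revealed 19 new [(0,0) (0,1) (0,2) (0,3) (0,4) (1,0) (1,1) (1,2) (1,3) (1,4) (2,0) (2,1) (2,2) (2,3) (2,4) (3,0) (3,1) (3,2) (3,3)] -> total=19
Click 2 (4,5) count=4: revealed 1 new [(4,5)] -> total=20

Answer: #####.
#####.
#####.
####..
.....#
......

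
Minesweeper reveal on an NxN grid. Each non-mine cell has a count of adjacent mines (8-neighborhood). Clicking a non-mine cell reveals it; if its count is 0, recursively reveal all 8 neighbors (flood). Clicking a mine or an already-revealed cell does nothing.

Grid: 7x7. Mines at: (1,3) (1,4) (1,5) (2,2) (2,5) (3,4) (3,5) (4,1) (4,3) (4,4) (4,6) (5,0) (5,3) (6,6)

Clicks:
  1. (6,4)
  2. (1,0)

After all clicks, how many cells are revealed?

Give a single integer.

Answer: 11

Derivation:
Click 1 (6,4) count=1: revealed 1 new [(6,4)] -> total=1
Click 2 (1,0) count=0: revealed 10 new [(0,0) (0,1) (0,2) (1,0) (1,1) (1,2) (2,0) (2,1) (3,0) (3,1)] -> total=11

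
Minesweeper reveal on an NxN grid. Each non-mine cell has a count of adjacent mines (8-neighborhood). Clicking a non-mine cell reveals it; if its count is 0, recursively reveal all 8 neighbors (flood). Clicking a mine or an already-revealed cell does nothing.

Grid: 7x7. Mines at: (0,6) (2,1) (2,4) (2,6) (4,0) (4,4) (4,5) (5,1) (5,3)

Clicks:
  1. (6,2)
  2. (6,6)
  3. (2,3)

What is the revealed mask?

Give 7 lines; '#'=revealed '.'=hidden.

Click 1 (6,2) count=2: revealed 1 new [(6,2)] -> total=1
Click 2 (6,6) count=0: revealed 6 new [(5,4) (5,5) (5,6) (6,4) (6,5) (6,6)] -> total=7
Click 3 (2,3) count=1: revealed 1 new [(2,3)] -> total=8

Answer: .......
.......
...#...
.......
.......
....###
..#.###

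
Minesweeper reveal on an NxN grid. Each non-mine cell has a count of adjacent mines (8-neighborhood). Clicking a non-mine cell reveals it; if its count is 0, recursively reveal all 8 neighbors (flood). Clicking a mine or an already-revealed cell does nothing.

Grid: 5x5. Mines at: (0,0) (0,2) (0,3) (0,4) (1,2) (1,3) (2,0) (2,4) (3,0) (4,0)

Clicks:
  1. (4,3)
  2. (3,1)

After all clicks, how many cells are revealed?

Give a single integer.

Answer: 11

Derivation:
Click 1 (4,3) count=0: revealed 11 new [(2,1) (2,2) (2,3) (3,1) (3,2) (3,3) (3,4) (4,1) (4,2) (4,3) (4,4)] -> total=11
Click 2 (3,1) count=3: revealed 0 new [(none)] -> total=11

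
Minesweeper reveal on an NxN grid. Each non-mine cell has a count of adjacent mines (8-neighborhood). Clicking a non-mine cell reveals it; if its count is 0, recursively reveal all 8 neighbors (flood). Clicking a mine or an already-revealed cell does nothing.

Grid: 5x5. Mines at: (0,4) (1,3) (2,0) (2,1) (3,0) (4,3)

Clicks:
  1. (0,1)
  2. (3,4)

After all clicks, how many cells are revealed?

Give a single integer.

Answer: 7

Derivation:
Click 1 (0,1) count=0: revealed 6 new [(0,0) (0,1) (0,2) (1,0) (1,1) (1,2)] -> total=6
Click 2 (3,4) count=1: revealed 1 new [(3,4)] -> total=7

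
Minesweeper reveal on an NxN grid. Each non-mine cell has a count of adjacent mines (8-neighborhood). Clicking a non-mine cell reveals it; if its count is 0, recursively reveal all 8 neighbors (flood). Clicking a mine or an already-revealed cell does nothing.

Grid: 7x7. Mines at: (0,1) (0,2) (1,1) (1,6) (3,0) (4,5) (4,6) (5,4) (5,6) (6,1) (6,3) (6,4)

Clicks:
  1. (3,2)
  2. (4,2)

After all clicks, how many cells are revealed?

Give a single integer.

Answer: 24

Derivation:
Click 1 (3,2) count=0: revealed 24 new [(0,3) (0,4) (0,5) (1,2) (1,3) (1,4) (1,5) (2,1) (2,2) (2,3) (2,4) (2,5) (3,1) (3,2) (3,3) (3,4) (3,5) (4,1) (4,2) (4,3) (4,4) (5,1) (5,2) (5,3)] -> total=24
Click 2 (4,2) count=0: revealed 0 new [(none)] -> total=24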